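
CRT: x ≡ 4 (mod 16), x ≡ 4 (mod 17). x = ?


M = 16*17 = 272
M1 = M/16 = 17, M2 = M/17 = 16
M1^(-1) mod 16 = 1, M2^(-1) mod 17 = 16
x = 4*17*1 + 4*16*16 = 1092
1092 mod 272 = 4
Check: 4 mod 16 = 4 ✓, 4 mod 17 = 4 ✓

x ≡ 4 (mod 272)


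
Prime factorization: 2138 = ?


2138 / 2 = 1069
1069 / 1069 = 1
2138 = 2 × 1069


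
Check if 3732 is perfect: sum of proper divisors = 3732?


Proper divisors of 3732: 1, 2, 3, 4, 6, 12, 311, 622, 933, 1244, 1866
Sum = 1 + 2 + 3 + 4 + 6 + 12 + 311 + 622 + 933 + 1244 + 1866 = 5004

No, 3732 is not perfect (5004 ≠ 3732)


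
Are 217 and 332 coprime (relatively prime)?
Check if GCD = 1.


Euclidean algorithm:
332 = 1 * 217 + 115
217 = 1 * 115 + 102
115 = 1 * 102 + 13
102 = 7 * 13 + 11
13 = 1 * 11 + 2
11 = 5 * 2 + 1
2 = 2 * 1 + 0
GCD(217, 332) = 1

Yes, coprime (GCD = 1)


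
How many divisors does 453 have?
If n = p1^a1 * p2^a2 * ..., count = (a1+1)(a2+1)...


453 = 3^1 × 151^1
d(453) = (1+1) × (1+1) = 4

4 divisors


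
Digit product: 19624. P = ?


1 × 9 × 6 × 2 × 4 = 432


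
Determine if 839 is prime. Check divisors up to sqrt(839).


Check divisors up to sqrt(839) = 28.9655
No divisors found.
839 is prime.

Yes, 839 is prime


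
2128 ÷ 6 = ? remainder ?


2128 = 6 * 354 + 4
Check: 2124 + 4 = 2128

q = 354, r = 4


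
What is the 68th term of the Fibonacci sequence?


Sequence: 1, 1, 2, 3, 5, 8, 13, 21, 34, 55, 89, 144, 233, 377, 610, 987, 1597, 2584, 4181, 6765, 10946, 17711, 28657, 46368, 75025, 121393, 196418, 317811, 514229, 832040, 1346269, 2178309, 3524578, 5702887, 9227465, 14930352, 24157817, 39088169, 63245986, 102334155, 165580141, 267914296, 433494437, 701408733, 1134903170, 1836311903, 2971215073, 4807526976, 7778742049, 12586269025, 20365011074, 32951280099, 53316291173, 86267571272, 139583862445, 225851433717, 365435296162, 591286729879, 956722026041, 1548008755920, 2504730781961, 4052739537881, 6557470319842, 10610209857723, 17167680177565, 27777890035288, 44945570212853, 72723460248141
F(68) = 72723460248141


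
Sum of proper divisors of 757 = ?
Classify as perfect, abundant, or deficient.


Proper divisors: 1
Sum = 1 = 1
1 < 757 → deficient

s(757) = 1 (deficient)


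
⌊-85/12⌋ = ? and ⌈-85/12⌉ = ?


-85/12 = -7.0833
floor = -8
ceil = -7

floor = -8, ceil = -7


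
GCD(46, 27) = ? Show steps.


46 = 1 * 27 + 19
27 = 1 * 19 + 8
19 = 2 * 8 + 3
8 = 2 * 3 + 2
3 = 1 * 2 + 1
2 = 2 * 1 + 0
GCD = 1


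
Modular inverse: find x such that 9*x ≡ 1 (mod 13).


Use the extended Euclidean algorithm on (13, 9); each row r = 13*s + 9*t:
r=13, s=1, t=0
r=9, s=0, t=1
q=1: r=4, s=1, t=-1   [13*(1) + 9*(-1) = 4]
q=2: r=1, s=-2, t=3   [13*(-2) + 9*(3) = 1]
q=4: r=0, s=9, t=-13   [13*(9) + 9*(-13) = 0]
GCD = 1 with t = 3, so 9*(3) ≡ 1 (mod 13)
Inverse = 3 mod 13 = 3
Check: 9 * 3 = 27 ≡ 1 (mod 13)

9^(-1) ≡ 3 (mod 13)


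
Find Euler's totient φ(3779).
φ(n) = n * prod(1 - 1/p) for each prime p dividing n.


3779 = 3779
Prime factors: 3779
φ(3779) = 3779 × (1-1/3779)
= 3779 × 3778/3779 = 3778

φ(3779) = 3778


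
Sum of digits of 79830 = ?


7 + 9 + 8 + 3 + 0 = 27


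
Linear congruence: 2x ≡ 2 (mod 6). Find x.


GCD(2, 6) = 2 divides 2
Divide: 1x ≡ 1 (mod 3)
x ≡ 1 (mod 3)


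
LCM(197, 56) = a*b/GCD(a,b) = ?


GCD(197, 56) = 1
LCM = 197*56/1 = 11032/1 = 11032

LCM = 11032


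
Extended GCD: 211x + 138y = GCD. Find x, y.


Tabular extended Euclidean (each row: r = 211*s + 138*t):
r=211, s=1, t=0
r=138, s=0, t=1
q=1: r=73, s=1, t=-1   [211*(1) + 138*(-1) = 73]
q=1: r=65, s=-1, t=2   [211*(-1) + 138*(2) = 65]
q=1: r=8, s=2, t=-3   [211*(2) + 138*(-3) = 8]
q=8: r=1, s=-17, t=26   [211*(-17) + 138*(26) = 1]
q=8: r=0, s=138, t=-211   [211*(138) + 138*(-211) = 0]
GCD = 1; from the row with r=1: x=-17, y=26
Check: 211*(-17) + 138*(26) = -3587 + 3588 = 1

GCD = 1, x = -17, y = 26


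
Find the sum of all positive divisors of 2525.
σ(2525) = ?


Divisors of 2525: 1, 5, 25, 101, 505, 2525
Sum = 1 + 5 + 25 + 101 + 505 + 2525 = 3162

σ(2525) = 3162


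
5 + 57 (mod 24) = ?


5 + 57 = 62
62 mod 24 = 14


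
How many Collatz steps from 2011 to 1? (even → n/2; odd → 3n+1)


2011 → 6034 → 3017 → 9052 → 4526 → 2263 → 6790 → 3395 → 10186 → 5093 → 15280 → 7640 → 3820 → 1910 → 955 → 2866 → 1433 → 4300 → 2150 → 1075 → 3226 → 1613 → 4840 → 2420 → 1210 → 605 → 1816 → 908 → 454 → 227 → 682 → 341 → 1024 → 512 → 256 → 128 → 64 → 32 → 16 → 8 → 4 → 2 → 1
Total steps = 42

42 steps


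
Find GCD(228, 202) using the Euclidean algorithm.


228 = 1 * 202 + 26
202 = 7 * 26 + 20
26 = 1 * 20 + 6
20 = 3 * 6 + 2
6 = 3 * 2 + 0
GCD = 2


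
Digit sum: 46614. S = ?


4 + 6 + 6 + 1 + 4 = 21


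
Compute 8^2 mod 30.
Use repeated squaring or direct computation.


8^1 mod 30 = 8
8^2 mod 30 = 4


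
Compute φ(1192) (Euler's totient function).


1192 = 2^3 × 149
Prime factors: 2, 149
φ(1192) = 1192 × (1-1/2) × (1-1/149)
= 1192 × 1/2 × 148/149 = 592

φ(1192) = 592


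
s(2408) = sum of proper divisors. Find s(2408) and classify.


Proper divisors: 1, 2, 4, 7, 8, 14, 28, 43, 56, 86, 172, 301, 344, 602, 1204
Sum = 1 + 2 + 4 + 7 + 8 + 14 + 28 + 43 + 56 + 86 + 172 + 301 + 344 + 602 + 1204 = 2872
2872 > 2408 → abundant

s(2408) = 2872 (abundant)


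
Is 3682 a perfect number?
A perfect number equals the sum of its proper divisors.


Proper divisors of 3682: 1, 2, 7, 14, 263, 526, 1841
Sum = 1 + 2 + 7 + 14 + 263 + 526 + 1841 = 2654

No, 3682 is not perfect (2654 ≠ 3682)


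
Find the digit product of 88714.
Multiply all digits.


8 × 8 × 7 × 1 × 4 = 1792


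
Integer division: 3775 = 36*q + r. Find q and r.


3775 = 36 * 104 + 31
Check: 3744 + 31 = 3775

q = 104, r = 31


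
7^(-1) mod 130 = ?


Use the extended Euclidean algorithm on (130, 7); each row r = 130*s + 7*t:
r=130, s=1, t=0
r=7, s=0, t=1
q=18: r=4, s=1, t=-18   [130*(1) + 7*(-18) = 4]
q=1: r=3, s=-1, t=19   [130*(-1) + 7*(19) = 3]
q=1: r=1, s=2, t=-37   [130*(2) + 7*(-37) = 1]
q=3: r=0, s=-7, t=130   [130*(-7) + 7*(130) = 0]
GCD = 1 with t = -37, so 7*(-37) ≡ 1 (mod 130)
Inverse = -37 mod 130 = 93
Check: 7 * 93 = 651 ≡ 1 (mod 130)

7^(-1) ≡ 93 (mod 130)


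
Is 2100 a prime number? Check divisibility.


2100 / 2 = 1050 (exact division)
2100 is NOT prime.

No, 2100 is not prime


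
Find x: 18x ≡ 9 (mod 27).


GCD(18, 27) = 9 divides 9
Divide: 2x ≡ 1 (mod 3)
x ≡ 2 (mod 3)


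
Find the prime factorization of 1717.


1717 / 17 = 101
101 / 101 = 1
1717 = 17 × 101


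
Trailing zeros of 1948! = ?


floor(1948/5) = 389
floor(1948/25) = 77
floor(1948/125) = 15
floor(1948/625) = 3
Total = 484

484 trailing zeros


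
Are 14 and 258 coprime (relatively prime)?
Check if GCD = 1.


Euclidean algorithm:
258 = 18 * 14 + 6
14 = 2 * 6 + 2
6 = 3 * 2 + 0
GCD(14, 258) = 2

No, not coprime (GCD = 2)


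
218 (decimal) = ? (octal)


218 (base 10) = 218 (decimal)
218 (decimal) = 332 (base 8)


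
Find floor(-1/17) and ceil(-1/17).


-1/17 = -0.0588
floor = -1
ceil = 0

floor = -1, ceil = 0


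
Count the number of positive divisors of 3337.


3337 = 47^1 × 71^1
d(3337) = (1+1) × (1+1) = 4

4 divisors


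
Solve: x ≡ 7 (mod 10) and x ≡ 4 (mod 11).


M = 10*11 = 110
M1 = M/10 = 11, M2 = M/11 = 10
M1^(-1) mod 10 = 1, M2^(-1) mod 11 = 10
x = 7*11*1 + 4*10*10 = 477
477 mod 110 = 37
Check: 37 mod 10 = 7 ✓, 37 mod 11 = 4 ✓

x ≡ 37 (mod 110)


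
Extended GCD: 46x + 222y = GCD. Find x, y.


Tabular extended Euclidean (each row: r = 46*s + 222*t):
r=46, s=1, t=0
r=222, s=0, t=1
q=0: r=46, s=1, t=0   [46*(1) + 222*(0) = 46]
q=4: r=38, s=-4, t=1   [46*(-4) + 222*(1) = 38]
q=1: r=8, s=5, t=-1   [46*(5) + 222*(-1) = 8]
q=4: r=6, s=-24, t=5   [46*(-24) + 222*(5) = 6]
q=1: r=2, s=29, t=-6   [46*(29) + 222*(-6) = 2]
q=3: r=0, s=-111, t=23   [46*(-111) + 222*(23) = 0]
GCD = 2; from the row with r=2: x=29, y=-6
Check: 46*(29) + 222*(-6) = 1334 - 1332 = 2

GCD = 2, x = 29, y = -6


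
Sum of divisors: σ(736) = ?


Divisors of 736: 1, 2, 4, 8, 16, 23, 32, 46, 92, 184, 368, 736
Sum = 1 + 2 + 4 + 8 + 16 + 23 + 32 + 46 + 92 + 184 + 368 + 736 = 1512

σ(736) = 1512


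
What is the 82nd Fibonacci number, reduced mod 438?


F(k) mod 438 for k=1..82:
1, 1, 2, 3, 5, 8, 13, 21, 34, 55, 89, 144, 233, 377, 172, 111, 283, 394, 239, 195, 434, 191, 187, 378, 127, 67, 194, 261, 17, 278, 295, 135, 430, 127, 119, 246, 365, 173, 100, 273, 373, 208, 143, 351, 56, 407, 25, 432, 19, 13, 32, 45, 77, 122, 199, 321, 82, 403, 47, 12, 59, 71, 130, 201, 331, 94, 425, 81, 68, 149, 217, 366, 145, 73, 218, 291, 71, 362, 433, 357, 352, 271
F(82) mod 438 = 271


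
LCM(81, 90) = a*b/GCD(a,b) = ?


GCD(81, 90) = 9
LCM = 81*90/9 = 7290/9 = 810

LCM = 810


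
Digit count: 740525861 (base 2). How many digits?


740525861 in base 2 = 101100001000111000011100100101
Number of digits = 30

30 digits (base 2)


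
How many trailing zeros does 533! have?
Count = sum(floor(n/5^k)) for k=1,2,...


floor(533/5) = 106
floor(533/25) = 21
floor(533/125) = 4
Total = 131

131 trailing zeros


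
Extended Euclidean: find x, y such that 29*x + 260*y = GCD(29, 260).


Tabular extended Euclidean (each row: r = 29*s + 260*t):
r=29, s=1, t=0
r=260, s=0, t=1
q=0: r=29, s=1, t=0   [29*(1) + 260*(0) = 29]
q=8: r=28, s=-8, t=1   [29*(-8) + 260*(1) = 28]
q=1: r=1, s=9, t=-1   [29*(9) + 260*(-1) = 1]
q=28: r=0, s=-260, t=29   [29*(-260) + 260*(29) = 0]
GCD = 1; from the row with r=1: x=9, y=-1
Check: 29*(9) + 260*(-1) = 261 - 260 = 1

GCD = 1, x = 9, y = -1


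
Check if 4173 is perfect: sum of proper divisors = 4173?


Proper divisors of 4173: 1, 3, 13, 39, 107, 321, 1391
Sum = 1 + 3 + 13 + 39 + 107 + 321 + 1391 = 1875

No, 4173 is not perfect (1875 ≠ 4173)


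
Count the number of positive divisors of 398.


398 = 2^1 × 199^1
d(398) = (1+1) × (1+1) = 4

4 divisors


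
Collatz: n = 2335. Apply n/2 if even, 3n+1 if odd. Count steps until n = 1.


2335 → 7006 → 3503 → 10510 → 5255 → 15766 → 7883 → 23650 → 11825 → 35476 → 17738 → 8869 → 26608 → 13304 → 6652 → 3326 → 1663 → 4990 → 2495 → 7486 → 3743 → 11230 → 5615 → 16846 → 8423 → 25270 → 12635 → 37906 → 18953 → 56860 → 28430 → 14215 → 42646 → 21323 → 63970 → 31985 → 95956 → 47978 → 23989 → 71968 → 35984 → 17992 → 8996 → 4498 → 2249 → 6748 → 3374 → 1687 → 5062 → 2531 → 7594 → 3797 → 11392 → 5696 → 2848 → 1424 → 712 → 356 → 178 → 89 → 268 → 134 → 67 → 202 → 101 → 304 → 152 → 76 → 38 → 19 → 58 → 29 → 88 → 44 → 22 → 11 → 34 → 17 → 52 → 26 → 13 → 40 → 20 → 10 → 5 → 16 → 8 → 4 → 2 → 1
Total steps = 89

89 steps


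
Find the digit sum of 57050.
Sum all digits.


5 + 7 + 0 + 5 + 0 = 17


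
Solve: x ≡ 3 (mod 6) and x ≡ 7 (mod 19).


M = 6*19 = 114
M1 = M/6 = 19, M2 = M/19 = 6
M1^(-1) mod 6 = 1, M2^(-1) mod 19 = 16
x = 3*19*1 + 7*6*16 = 729
729 mod 114 = 45
Check: 45 mod 6 = 3 ✓, 45 mod 19 = 7 ✓

x ≡ 45 (mod 114)


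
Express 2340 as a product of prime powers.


2340 / 2 = 1170
1170 / 2 = 585
585 / 3 = 195
195 / 3 = 65
65 / 5 = 13
13 / 13 = 1
2340 = 2^2 × 3^2 × 5 × 13


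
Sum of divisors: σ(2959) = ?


Divisors of 2959: 1, 11, 269, 2959
Sum = 1 + 11 + 269 + 2959 = 3240

σ(2959) = 3240


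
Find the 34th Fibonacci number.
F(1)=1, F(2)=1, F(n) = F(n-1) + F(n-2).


Sequence: 1, 1, 2, 3, 5, 8, 13, 21, 34, 55, 89, 144, 233, 377, 610, 987, 1597, 2584, 4181, 6765, 10946, 17711, 28657, 46368, 75025, 121393, 196418, 317811, 514229, 832040, 1346269, 2178309, 3524578, 5702887
F(34) = 5702887


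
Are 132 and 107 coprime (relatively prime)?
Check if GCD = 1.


Euclidean algorithm:
132 = 1 * 107 + 25
107 = 4 * 25 + 7
25 = 3 * 7 + 4
7 = 1 * 4 + 3
4 = 1 * 3 + 1
3 = 3 * 1 + 0
GCD(132, 107) = 1

Yes, coprime (GCD = 1)


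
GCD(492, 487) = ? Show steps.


492 = 1 * 487 + 5
487 = 97 * 5 + 2
5 = 2 * 2 + 1
2 = 2 * 1 + 0
GCD = 1


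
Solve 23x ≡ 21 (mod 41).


GCD(23, 41) = 1, unique solution
a^(-1) mod 41 = 25
x = 25 * 21 mod 41 = 33

x ≡ 33 (mod 41)


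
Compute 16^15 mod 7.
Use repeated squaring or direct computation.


16^1 mod 7 = 2
16^2 mod 7 = 4
16^3 mod 7 = 1
16^4 mod 7 = 2
16^5 mod 7 = 4
16^6 mod 7 = 1
16^7 mod 7 = 2
16^8 mod 7 = 4
16^9 mod 7 = 1
16^10 mod 7 = 2
16^11 mod 7 = 4
16^12 mod 7 = 1
16^13 mod 7 = 2
16^14 mod 7 = 4
16^15 mod 7 = 1


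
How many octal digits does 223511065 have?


223511065 in base 8 = 1524501031
Number of digits = 10

10 digits (base 8)


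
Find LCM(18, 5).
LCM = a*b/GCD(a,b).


GCD(18, 5) = 1
LCM = 18*5/1 = 90/1 = 90

LCM = 90


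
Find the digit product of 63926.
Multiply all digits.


6 × 3 × 9 × 2 × 6 = 1944


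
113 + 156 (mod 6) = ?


113 + 156 = 269
269 mod 6 = 5


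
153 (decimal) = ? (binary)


153 (base 10) = 153 (decimal)
153 (decimal) = 10011001 (base 2)


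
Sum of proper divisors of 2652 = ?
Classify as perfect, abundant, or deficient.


Proper divisors: 1, 2, 3, 4, 6, 12, 13, 17, 26, 34, 39, 51, 52, 68, 78, 102, 156, 204, 221, 442, 663, 884, 1326
Sum = 1 + 2 + 3 + 4 + 6 + 12 + 13 + 17 + 26 + 34 + 39 + 51 + 52 + 68 + 78 + 102 + 156 + 204 + 221 + 442 + 663 + 884 + 1326 = 4404
4404 > 2652 → abundant

s(2652) = 4404 (abundant)


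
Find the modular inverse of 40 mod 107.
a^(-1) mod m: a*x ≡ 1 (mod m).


Use the extended Euclidean algorithm on (107, 40); each row r = 107*s + 40*t:
r=107, s=1, t=0
r=40, s=0, t=1
q=2: r=27, s=1, t=-2   [107*(1) + 40*(-2) = 27]
q=1: r=13, s=-1, t=3   [107*(-1) + 40*(3) = 13]
q=2: r=1, s=3, t=-8   [107*(3) + 40*(-8) = 1]
q=13: r=0, s=-40, t=107   [107*(-40) + 40*(107) = 0]
GCD = 1 with t = -8, so 40*(-8) ≡ 1 (mod 107)
Inverse = -8 mod 107 = 99
Check: 40 * 99 = 3960 ≡ 1 (mod 107)

40^(-1) ≡ 99 (mod 107)


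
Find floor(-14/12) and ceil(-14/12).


-14/12 = -1.1667
floor = -2
ceil = -1

floor = -2, ceil = -1


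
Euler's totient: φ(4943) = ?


4943 = 4943
Prime factors: 4943
φ(4943) = 4943 × (1-1/4943)
= 4943 × 4942/4943 = 4942

φ(4943) = 4942


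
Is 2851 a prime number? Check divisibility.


Check divisors up to sqrt(2851) = 53.3948
No divisors found.
2851 is prime.

Yes, 2851 is prime


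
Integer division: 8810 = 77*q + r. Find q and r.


8810 = 77 * 114 + 32
Check: 8778 + 32 = 8810

q = 114, r = 32


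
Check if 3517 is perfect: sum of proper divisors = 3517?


Proper divisors of 3517: 1
Sum = 1 = 1

No, 3517 is not perfect (1 ≠ 3517)


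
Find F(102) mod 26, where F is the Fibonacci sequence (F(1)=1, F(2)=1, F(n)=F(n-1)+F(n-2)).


F(k) mod 26 for k=1..102:
1, 1, 2, 3, 5, 8, 13, 21, 8, 3, 11, 14, 25, 13, 12, 25, 11, 10, 21, 5, 0, 5, 5, 10, 15, 25, 14, 13, 1, 14, 15, 3, 18, 21, 13, 8, 21, 3, 24, 1, 25, 0, 25, 25, 24, 23, 21, 18, 13, 5, 18, 23, 15, 12, 1, 13, 14, 1, 15, 16, 5, 21, 0, 21, 21, 16, 11, 1, 12, 13, 25, 12, 11, 23, 8, 5, 13, 18, 5, 23, 2, 25, 1, 0, 1, 1, 2, 3, 5, 8, 13, 21, 8, 3, 11, 14, 25, 13, 12, 25, 11, 10
F(102) mod 26 = 10


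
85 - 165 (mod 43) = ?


85 - 165 = -80
-80 mod 43 = 6


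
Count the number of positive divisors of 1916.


1916 = 2^2 × 479^1
d(1916) = (2+1) × (1+1) = 6

6 divisors


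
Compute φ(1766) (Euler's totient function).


1766 = 2 × 883
Prime factors: 2, 883
φ(1766) = 1766 × (1-1/2) × (1-1/883)
= 1766 × 1/2 × 882/883 = 882

φ(1766) = 882


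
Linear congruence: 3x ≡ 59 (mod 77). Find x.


GCD(3, 77) = 1, unique solution
a^(-1) mod 77 = 26
x = 26 * 59 mod 77 = 71

x ≡ 71 (mod 77)


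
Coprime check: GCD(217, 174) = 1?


Euclidean algorithm:
217 = 1 * 174 + 43
174 = 4 * 43 + 2
43 = 21 * 2 + 1
2 = 2 * 1 + 0
GCD(217, 174) = 1

Yes, coprime (GCD = 1)


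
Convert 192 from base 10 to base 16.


192 (base 10) = 192 (decimal)
192 (decimal) = C0 (base 16)


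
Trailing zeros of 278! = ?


floor(278/5) = 55
floor(278/25) = 11
floor(278/125) = 2
Total = 68

68 trailing zeros


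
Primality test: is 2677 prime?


Check divisors up to sqrt(2677) = 51.7397
No divisors found.
2677 is prime.

Yes, 2677 is prime


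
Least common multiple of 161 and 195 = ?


GCD(161, 195) = 1
LCM = 161*195/1 = 31395/1 = 31395

LCM = 31395


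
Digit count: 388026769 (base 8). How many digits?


388026769 in base 8 = 2710150621
Number of digits = 10

10 digits (base 8)


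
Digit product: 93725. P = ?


9 × 3 × 7 × 2 × 5 = 1890


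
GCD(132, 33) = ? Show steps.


132 = 4 * 33 + 0
GCD = 33


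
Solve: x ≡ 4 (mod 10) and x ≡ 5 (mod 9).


M = 10*9 = 90
M1 = M/10 = 9, M2 = M/9 = 10
M1^(-1) mod 10 = 9, M2^(-1) mod 9 = 1
x = 4*9*9 + 5*10*1 = 374
374 mod 90 = 14
Check: 14 mod 10 = 4 ✓, 14 mod 9 = 5 ✓

x ≡ 14 (mod 90)


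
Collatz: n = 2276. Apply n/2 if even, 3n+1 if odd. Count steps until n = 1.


2276 → 1138 → 569 → 1708 → 854 → 427 → 1282 → 641 → 1924 → 962 → 481 → 1444 → 722 → 361 → 1084 → 542 → 271 → 814 → 407 → 1222 → 611 → 1834 → 917 → 2752 → 1376 → 688 → 344 → 172 → 86 → 43 → 130 → 65 → 196 → 98 → 49 → 148 → 74 → 37 → 112 → 56 → 28 → 14 → 7 → 22 → 11 → 34 → 17 → 52 → 26 → 13 → 40 → 20 → 10 → 5 → 16 → 8 → 4 → 2 → 1
Total steps = 58

58 steps


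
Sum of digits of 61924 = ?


6 + 1 + 9 + 2 + 4 = 22


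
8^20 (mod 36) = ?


8^1 mod 36 = 8
8^2 mod 36 = 28
8^3 mod 36 = 8
8^4 mod 36 = 28
8^5 mod 36 = 8
8^6 mod 36 = 28
8^7 mod 36 = 8
8^8 mod 36 = 28
8^9 mod 36 = 8
8^10 mod 36 = 28
8^11 mod 36 = 8
8^12 mod 36 = 28
8^13 mod 36 = 8
8^14 mod 36 = 28
8^15 mod 36 = 8
8^16 mod 36 = 28
8^17 mod 36 = 8
8^18 mod 36 = 28
8^19 mod 36 = 8
8^20 mod 36 = 28


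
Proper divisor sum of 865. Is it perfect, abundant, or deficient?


Proper divisors: 1, 5, 173
Sum = 1 + 5 + 173 = 179
179 < 865 → deficient

s(865) = 179 (deficient)


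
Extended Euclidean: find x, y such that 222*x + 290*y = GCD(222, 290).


Tabular extended Euclidean (each row: r = 222*s + 290*t):
r=222, s=1, t=0
r=290, s=0, t=1
q=0: r=222, s=1, t=0   [222*(1) + 290*(0) = 222]
q=1: r=68, s=-1, t=1   [222*(-1) + 290*(1) = 68]
q=3: r=18, s=4, t=-3   [222*(4) + 290*(-3) = 18]
q=3: r=14, s=-13, t=10   [222*(-13) + 290*(10) = 14]
q=1: r=4, s=17, t=-13   [222*(17) + 290*(-13) = 4]
q=3: r=2, s=-64, t=49   [222*(-64) + 290*(49) = 2]
q=2: r=0, s=145, t=-111   [222*(145) + 290*(-111) = 0]
GCD = 2; from the row with r=2: x=-64, y=49
Check: 222*(-64) + 290*(49) = -14208 + 14210 = 2

GCD = 2, x = -64, y = 49


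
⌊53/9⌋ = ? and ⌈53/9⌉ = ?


53/9 = 5.8889
floor = 5
ceil = 6

floor = 5, ceil = 6


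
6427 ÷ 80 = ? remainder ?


6427 = 80 * 80 + 27
Check: 6400 + 27 = 6427

q = 80, r = 27


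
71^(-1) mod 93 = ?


Use the extended Euclidean algorithm on (93, 71); each row r = 93*s + 71*t:
r=93, s=1, t=0
r=71, s=0, t=1
q=1: r=22, s=1, t=-1   [93*(1) + 71*(-1) = 22]
q=3: r=5, s=-3, t=4   [93*(-3) + 71*(4) = 5]
q=4: r=2, s=13, t=-17   [93*(13) + 71*(-17) = 2]
q=2: r=1, s=-29, t=38   [93*(-29) + 71*(38) = 1]
q=2: r=0, s=71, t=-93   [93*(71) + 71*(-93) = 0]
GCD = 1 with t = 38, so 71*(38) ≡ 1 (mod 93)
Inverse = 38 mod 93 = 38
Check: 71 * 38 = 2698 ≡ 1 (mod 93)

71^(-1) ≡ 38 (mod 93)


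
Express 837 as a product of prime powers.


837 / 3 = 279
279 / 3 = 93
93 / 3 = 31
31 / 31 = 1
837 = 3^3 × 31


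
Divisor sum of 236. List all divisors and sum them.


Divisors of 236: 1, 2, 4, 59, 118, 236
Sum = 1 + 2 + 4 + 59 + 118 + 236 = 420

σ(236) = 420


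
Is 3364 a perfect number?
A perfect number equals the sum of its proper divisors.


Proper divisors of 3364: 1, 2, 4, 29, 58, 116, 841, 1682
Sum = 1 + 2 + 4 + 29 + 58 + 116 + 841 + 1682 = 2733

No, 3364 is not perfect (2733 ≠ 3364)


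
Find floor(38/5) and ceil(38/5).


38/5 = 7.6000
floor = 7
ceil = 8

floor = 7, ceil = 8


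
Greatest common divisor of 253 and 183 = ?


253 = 1 * 183 + 70
183 = 2 * 70 + 43
70 = 1 * 43 + 27
43 = 1 * 27 + 16
27 = 1 * 16 + 11
16 = 1 * 11 + 5
11 = 2 * 5 + 1
5 = 5 * 1 + 0
GCD = 1


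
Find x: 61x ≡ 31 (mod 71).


GCD(61, 71) = 1, unique solution
a^(-1) mod 71 = 7
x = 7 * 31 mod 71 = 4

x ≡ 4 (mod 71)


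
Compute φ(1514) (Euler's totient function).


1514 = 2 × 757
Prime factors: 2, 757
φ(1514) = 1514 × (1-1/2) × (1-1/757)
= 1514 × 1/2 × 756/757 = 756

φ(1514) = 756


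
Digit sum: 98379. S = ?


9 + 8 + 3 + 7 + 9 = 36


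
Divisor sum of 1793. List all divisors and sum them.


Divisors of 1793: 1, 11, 163, 1793
Sum = 1 + 11 + 163 + 1793 = 1968

σ(1793) = 1968


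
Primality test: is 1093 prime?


Check divisors up to sqrt(1093) = 33.0606
No divisors found.
1093 is prime.

Yes, 1093 is prime


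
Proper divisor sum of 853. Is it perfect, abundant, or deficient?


Proper divisors: 1
Sum = 1 = 1
1 < 853 → deficient

s(853) = 1 (deficient)


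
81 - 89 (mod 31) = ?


81 - 89 = -8
-8 mod 31 = 23


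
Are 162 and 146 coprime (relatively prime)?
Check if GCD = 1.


Euclidean algorithm:
162 = 1 * 146 + 16
146 = 9 * 16 + 2
16 = 8 * 2 + 0
GCD(162, 146) = 2

No, not coprime (GCD = 2)


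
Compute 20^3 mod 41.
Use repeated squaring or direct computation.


20^1 mod 41 = 20
20^2 mod 41 = 31
20^3 mod 41 = 5


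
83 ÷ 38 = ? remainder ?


83 = 38 * 2 + 7
Check: 76 + 7 = 83

q = 2, r = 7


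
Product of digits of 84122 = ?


8 × 4 × 1 × 2 × 2 = 128


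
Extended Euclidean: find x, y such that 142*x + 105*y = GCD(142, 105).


Tabular extended Euclidean (each row: r = 142*s + 105*t):
r=142, s=1, t=0
r=105, s=0, t=1
q=1: r=37, s=1, t=-1   [142*(1) + 105*(-1) = 37]
q=2: r=31, s=-2, t=3   [142*(-2) + 105*(3) = 31]
q=1: r=6, s=3, t=-4   [142*(3) + 105*(-4) = 6]
q=5: r=1, s=-17, t=23   [142*(-17) + 105*(23) = 1]
q=6: r=0, s=105, t=-142   [142*(105) + 105*(-142) = 0]
GCD = 1; from the row with r=1: x=-17, y=23
Check: 142*(-17) + 105*(23) = -2414 + 2415 = 1

GCD = 1, x = -17, y = 23


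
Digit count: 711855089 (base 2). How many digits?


711855089 in base 2 = 101010011011100000101111110001
Number of digits = 30

30 digits (base 2)


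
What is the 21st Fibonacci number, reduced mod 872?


F(k) mod 872 for k=1..21:
1, 1, 2, 3, 5, 8, 13, 21, 34, 55, 89, 144, 233, 377, 610, 115, 725, 840, 693, 661, 482
F(21) mod 872 = 482


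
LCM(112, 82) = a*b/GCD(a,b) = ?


GCD(112, 82) = 2
LCM = 112*82/2 = 9184/2 = 4592

LCM = 4592


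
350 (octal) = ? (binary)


350 (base 8) = 232 (decimal)
232 (decimal) = 11101000 (base 2)


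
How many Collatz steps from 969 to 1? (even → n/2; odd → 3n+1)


969 → 2908 → 1454 → 727 → 2182 → 1091 → 3274 → 1637 → 4912 → 2456 → 1228 → 614 → 307 → 922 → 461 → 1384 → 692 → 346 → 173 → 520 → 260 → 130 → 65 → 196 → 98 → 49 → 148 → 74 → 37 → 112 → 56 → 28 → 14 → 7 → 22 → 11 → 34 → 17 → 52 → 26 → 13 → 40 → 20 → 10 → 5 → 16 → 8 → 4 → 2 → 1
Total steps = 49

49 steps


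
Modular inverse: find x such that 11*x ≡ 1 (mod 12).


Use the extended Euclidean algorithm on (12, 11); each row r = 12*s + 11*t:
r=12, s=1, t=0
r=11, s=0, t=1
q=1: r=1, s=1, t=-1   [12*(1) + 11*(-1) = 1]
q=11: r=0, s=-11, t=12   [12*(-11) + 11*(12) = 0]
GCD = 1 with t = -1, so 11*(-1) ≡ 1 (mod 12)
Inverse = -1 mod 12 = 11
Check: 11 * 11 = 121 ≡ 1 (mod 12)

11^(-1) ≡ 11 (mod 12)


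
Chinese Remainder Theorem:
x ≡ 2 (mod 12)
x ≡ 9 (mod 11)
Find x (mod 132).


M = 12*11 = 132
M1 = M/12 = 11, M2 = M/11 = 12
M1^(-1) mod 12 = 11, M2^(-1) mod 11 = 1
x = 2*11*11 + 9*12*1 = 350
350 mod 132 = 86
Check: 86 mod 12 = 2 ✓, 86 mod 11 = 9 ✓

x ≡ 86 (mod 132)


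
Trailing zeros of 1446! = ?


floor(1446/5) = 289
floor(1446/25) = 57
floor(1446/125) = 11
floor(1446/625) = 2
Total = 359

359 trailing zeros


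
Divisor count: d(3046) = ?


3046 = 2^1 × 1523^1
d(3046) = (1+1) × (1+1) = 4

4 divisors


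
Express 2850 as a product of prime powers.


2850 / 2 = 1425
1425 / 3 = 475
475 / 5 = 95
95 / 5 = 19
19 / 19 = 1
2850 = 2 × 3 × 5^2 × 19


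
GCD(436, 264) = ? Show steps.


436 = 1 * 264 + 172
264 = 1 * 172 + 92
172 = 1 * 92 + 80
92 = 1 * 80 + 12
80 = 6 * 12 + 8
12 = 1 * 8 + 4
8 = 2 * 4 + 0
GCD = 4


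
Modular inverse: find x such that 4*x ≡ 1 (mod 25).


Use the extended Euclidean algorithm on (25, 4); each row r = 25*s + 4*t:
r=25, s=1, t=0
r=4, s=0, t=1
q=6: r=1, s=1, t=-6   [25*(1) + 4*(-6) = 1]
q=4: r=0, s=-4, t=25   [25*(-4) + 4*(25) = 0]
GCD = 1 with t = -6, so 4*(-6) ≡ 1 (mod 25)
Inverse = -6 mod 25 = 19
Check: 4 * 19 = 76 ≡ 1 (mod 25)

4^(-1) ≡ 19 (mod 25)


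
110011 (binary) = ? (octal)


110011 (base 2) = 51 (decimal)
51 (decimal) = 63 (base 8)


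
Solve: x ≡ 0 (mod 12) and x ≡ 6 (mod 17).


M = 12*17 = 204
M1 = M/12 = 17, M2 = M/17 = 12
M1^(-1) mod 12 = 5, M2^(-1) mod 17 = 10
x = 0*17*5 + 6*12*10 = 720
720 mod 204 = 108
Check: 108 mod 12 = 0 ✓, 108 mod 17 = 6 ✓

x ≡ 108 (mod 204)


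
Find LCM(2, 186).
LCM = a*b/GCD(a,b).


GCD(2, 186) = 2
LCM = 2*186/2 = 372/2 = 186

LCM = 186


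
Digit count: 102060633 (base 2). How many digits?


102060633 in base 2 = 110000101010101001001011001
Number of digits = 27

27 digits (base 2)


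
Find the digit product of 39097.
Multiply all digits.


3 × 9 × 0 × 9 × 7 = 0


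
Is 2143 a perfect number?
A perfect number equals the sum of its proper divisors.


Proper divisors of 2143: 1
Sum = 1 = 1

No, 2143 is not perfect (1 ≠ 2143)


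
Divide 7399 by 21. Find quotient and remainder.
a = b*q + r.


7399 = 21 * 352 + 7
Check: 7392 + 7 = 7399

q = 352, r = 7


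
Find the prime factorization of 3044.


3044 / 2 = 1522
1522 / 2 = 761
761 / 761 = 1
3044 = 2^2 × 761


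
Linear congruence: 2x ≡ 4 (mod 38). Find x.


GCD(2, 38) = 2 divides 4
Divide: 1x ≡ 2 (mod 19)
x ≡ 2 (mod 19)


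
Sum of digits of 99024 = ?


9 + 9 + 0 + 2 + 4 = 24


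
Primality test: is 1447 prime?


Check divisors up to sqrt(1447) = 38.0395
No divisors found.
1447 is prime.

Yes, 1447 is prime


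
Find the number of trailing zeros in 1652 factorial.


floor(1652/5) = 330
floor(1652/25) = 66
floor(1652/125) = 13
floor(1652/625) = 2
Total = 411

411 trailing zeros


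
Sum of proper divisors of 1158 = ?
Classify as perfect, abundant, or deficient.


Proper divisors: 1, 2, 3, 6, 193, 386, 579
Sum = 1 + 2 + 3 + 6 + 193 + 386 + 579 = 1170
1170 > 1158 → abundant

s(1158) = 1170 (abundant)


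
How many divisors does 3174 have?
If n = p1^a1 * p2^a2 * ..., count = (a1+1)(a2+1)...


3174 = 2^1 × 3^1 × 23^2
d(3174) = (1+1) × (1+1) × (2+1) = 12

12 divisors


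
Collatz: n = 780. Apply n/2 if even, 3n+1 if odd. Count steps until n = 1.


780 → 390 → 195 → 586 → 293 → 880 → 440 → 220 → 110 → 55 → 166 → 83 → 250 → 125 → 376 → 188 → 94 → 47 → 142 → 71 → 214 → 107 → 322 → 161 → 484 → 242 → 121 → 364 → 182 → 91 → 274 → 137 → 412 → 206 → 103 → 310 → 155 → 466 → 233 → 700 → 350 → 175 → 526 → 263 → 790 → 395 → 1186 → 593 → 1780 → 890 → 445 → 1336 → 668 → 334 → 167 → 502 → 251 → 754 → 377 → 1132 → 566 → 283 → 850 → 425 → 1276 → 638 → 319 → 958 → 479 → 1438 → 719 → 2158 → 1079 → 3238 → 1619 → 4858 → 2429 → 7288 → 3644 → 1822 → 911 → 2734 → 1367 → 4102 → 2051 → 6154 → 3077 → 9232 → 4616 → 2308 → 1154 → 577 → 1732 → 866 → 433 → 1300 → 650 → 325 → 976 → 488 → 244 → 122 → 61 → 184 → 92 → 46 → 23 → 70 → 35 → 106 → 53 → 160 → 80 → 40 → 20 → 10 → 5 → 16 → 8 → 4 → 2 → 1
Total steps = 121

121 steps


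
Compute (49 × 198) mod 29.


49 × 198 = 9702
9702 mod 29 = 16


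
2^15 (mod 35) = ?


2^1 mod 35 = 2
2^2 mod 35 = 4
2^3 mod 35 = 8
2^4 mod 35 = 16
2^5 mod 35 = 32
2^6 mod 35 = 29
2^7 mod 35 = 23
2^8 mod 35 = 11
2^9 mod 35 = 22
2^10 mod 35 = 9
2^11 mod 35 = 18
2^12 mod 35 = 1
2^13 mod 35 = 2
2^14 mod 35 = 4
2^15 mod 35 = 8


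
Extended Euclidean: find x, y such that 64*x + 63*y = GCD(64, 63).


Tabular extended Euclidean (each row: r = 64*s + 63*t):
r=64, s=1, t=0
r=63, s=0, t=1
q=1: r=1, s=1, t=-1   [64*(1) + 63*(-1) = 1]
q=63: r=0, s=-63, t=64   [64*(-63) + 63*(64) = 0]
GCD = 1; from the row with r=1: x=1, y=-1
Check: 64*(1) + 63*(-1) = 64 - 63 = 1

GCD = 1, x = 1, y = -1


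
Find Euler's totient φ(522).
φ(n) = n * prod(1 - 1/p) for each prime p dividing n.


522 = 2 × 3^2 × 29
Prime factors: 2, 3, 29
φ(522) = 522 × (1-1/2) × (1-1/3) × (1-1/29)
= 522 × 1/2 × 2/3 × 28/29 = 168

φ(522) = 168


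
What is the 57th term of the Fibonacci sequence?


Sequence: 1, 1, 2, 3, 5, 8, 13, 21, 34, 55, 89, 144, 233, 377, 610, 987, 1597, 2584, 4181, 6765, 10946, 17711, 28657, 46368, 75025, 121393, 196418, 317811, 514229, 832040, 1346269, 2178309, 3524578, 5702887, 9227465, 14930352, 24157817, 39088169, 63245986, 102334155, 165580141, 267914296, 433494437, 701408733, 1134903170, 1836311903, 2971215073, 4807526976, 7778742049, 12586269025, 20365011074, 32951280099, 53316291173, 86267571272, 139583862445, 225851433717, 365435296162
F(57) = 365435296162


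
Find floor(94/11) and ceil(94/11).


94/11 = 8.5455
floor = 8
ceil = 9

floor = 8, ceil = 9


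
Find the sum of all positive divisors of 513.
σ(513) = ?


Divisors of 513: 1, 3, 9, 19, 27, 57, 171, 513
Sum = 1 + 3 + 9 + 19 + 27 + 57 + 171 + 513 = 800

σ(513) = 800


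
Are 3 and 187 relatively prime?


Euclidean algorithm:
187 = 62 * 3 + 1
3 = 3 * 1 + 0
GCD(3, 187) = 1

Yes, coprime (GCD = 1)


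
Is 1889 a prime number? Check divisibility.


Check divisors up to sqrt(1889) = 43.4626
No divisors found.
1889 is prime.

Yes, 1889 is prime


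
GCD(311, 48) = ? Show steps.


311 = 6 * 48 + 23
48 = 2 * 23 + 2
23 = 11 * 2 + 1
2 = 2 * 1 + 0
GCD = 1


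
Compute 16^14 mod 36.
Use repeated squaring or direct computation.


16^1 mod 36 = 16
16^2 mod 36 = 4
16^3 mod 36 = 28
16^4 mod 36 = 16
16^5 mod 36 = 4
16^6 mod 36 = 28
16^7 mod 36 = 16
16^8 mod 36 = 4
16^9 mod 36 = 28
16^10 mod 36 = 16
16^11 mod 36 = 4
16^12 mod 36 = 28
16^13 mod 36 = 16
16^14 mod 36 = 4


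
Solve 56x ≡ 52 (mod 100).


GCD(56, 100) = 4 divides 52
Divide: 14x ≡ 13 (mod 25)
x ≡ 17 (mod 25)


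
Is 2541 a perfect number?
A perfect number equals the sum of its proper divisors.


Proper divisors of 2541: 1, 3, 7, 11, 21, 33, 77, 121, 231, 363, 847
Sum = 1 + 3 + 7 + 11 + 21 + 33 + 77 + 121 + 231 + 363 + 847 = 1715

No, 2541 is not perfect (1715 ≠ 2541)


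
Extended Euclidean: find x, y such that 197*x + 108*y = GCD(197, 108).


Tabular extended Euclidean (each row: r = 197*s + 108*t):
r=197, s=1, t=0
r=108, s=0, t=1
q=1: r=89, s=1, t=-1   [197*(1) + 108*(-1) = 89]
q=1: r=19, s=-1, t=2   [197*(-1) + 108*(2) = 19]
q=4: r=13, s=5, t=-9   [197*(5) + 108*(-9) = 13]
q=1: r=6, s=-6, t=11   [197*(-6) + 108*(11) = 6]
q=2: r=1, s=17, t=-31   [197*(17) + 108*(-31) = 1]
q=6: r=0, s=-108, t=197   [197*(-108) + 108*(197) = 0]
GCD = 1; from the row with r=1: x=17, y=-31
Check: 197*(17) + 108*(-31) = 3349 - 3348 = 1

GCD = 1, x = 17, y = -31


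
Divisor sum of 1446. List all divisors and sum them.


Divisors of 1446: 1, 2, 3, 6, 241, 482, 723, 1446
Sum = 1 + 2 + 3 + 6 + 241 + 482 + 723 + 1446 = 2904

σ(1446) = 2904


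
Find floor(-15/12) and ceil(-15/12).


-15/12 = -1.2500
floor = -2
ceil = -1

floor = -2, ceil = -1


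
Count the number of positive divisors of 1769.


1769 = 29^1 × 61^1
d(1769) = (1+1) × (1+1) = 4

4 divisors


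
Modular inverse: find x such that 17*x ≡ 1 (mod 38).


Use the extended Euclidean algorithm on (38, 17); each row r = 38*s + 17*t:
r=38, s=1, t=0
r=17, s=0, t=1
q=2: r=4, s=1, t=-2   [38*(1) + 17*(-2) = 4]
q=4: r=1, s=-4, t=9   [38*(-4) + 17*(9) = 1]
q=4: r=0, s=17, t=-38   [38*(17) + 17*(-38) = 0]
GCD = 1 with t = 9, so 17*(9) ≡ 1 (mod 38)
Inverse = 9 mod 38 = 9
Check: 17 * 9 = 153 ≡ 1 (mod 38)

17^(-1) ≡ 9 (mod 38)


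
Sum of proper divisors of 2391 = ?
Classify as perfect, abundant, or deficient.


Proper divisors: 1, 3, 797
Sum = 1 + 3 + 797 = 801
801 < 2391 → deficient

s(2391) = 801 (deficient)


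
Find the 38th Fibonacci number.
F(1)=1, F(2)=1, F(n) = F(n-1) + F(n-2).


Sequence: 1, 1, 2, 3, 5, 8, 13, 21, 34, 55, 89, 144, 233, 377, 610, 987, 1597, 2584, 4181, 6765, 10946, 17711, 28657, 46368, 75025, 121393, 196418, 317811, 514229, 832040, 1346269, 2178309, 3524578, 5702887, 9227465, 14930352, 24157817, 39088169
F(38) = 39088169


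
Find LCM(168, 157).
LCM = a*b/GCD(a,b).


GCD(168, 157) = 1
LCM = 168*157/1 = 26376/1 = 26376

LCM = 26376


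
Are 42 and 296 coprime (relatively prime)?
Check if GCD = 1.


Euclidean algorithm:
296 = 7 * 42 + 2
42 = 21 * 2 + 0
GCD(42, 296) = 2

No, not coprime (GCD = 2)


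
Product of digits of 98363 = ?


9 × 8 × 3 × 6 × 3 = 3888


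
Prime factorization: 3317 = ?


3317 / 31 = 107
107 / 107 = 1
3317 = 31 × 107


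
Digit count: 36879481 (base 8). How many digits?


36879481 in base 8 = 214536171
Number of digits = 9

9 digits (base 8)


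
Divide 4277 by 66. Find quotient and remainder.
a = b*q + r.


4277 = 66 * 64 + 53
Check: 4224 + 53 = 4277

q = 64, r = 53


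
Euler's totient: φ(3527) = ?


3527 = 3527
Prime factors: 3527
φ(3527) = 3527 × (1-1/3527)
= 3527 × 3526/3527 = 3526

φ(3527) = 3526


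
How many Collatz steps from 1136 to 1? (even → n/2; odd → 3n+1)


1136 → 568 → 284 → 142 → 71 → 214 → 107 → 322 → 161 → 484 → 242 → 121 → 364 → 182 → 91 → 274 → 137 → 412 → 206 → 103 → 310 → 155 → 466 → 233 → 700 → 350 → 175 → 526 → 263 → 790 → 395 → 1186 → 593 → 1780 → 890 → 445 → 1336 → 668 → 334 → 167 → 502 → 251 → 754 → 377 → 1132 → 566 → 283 → 850 → 425 → 1276 → 638 → 319 → 958 → 479 → 1438 → 719 → 2158 → 1079 → 3238 → 1619 → 4858 → 2429 → 7288 → 3644 → 1822 → 911 → 2734 → 1367 → 4102 → 2051 → 6154 → 3077 → 9232 → 4616 → 2308 → 1154 → 577 → 1732 → 866 → 433 → 1300 → 650 → 325 → 976 → 488 → 244 → 122 → 61 → 184 → 92 → 46 → 23 → 70 → 35 → 106 → 53 → 160 → 80 → 40 → 20 → 10 → 5 → 16 → 8 → 4 → 2 → 1
Total steps = 106

106 steps


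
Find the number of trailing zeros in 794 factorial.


floor(794/5) = 158
floor(794/25) = 31
floor(794/125) = 6
floor(794/625) = 1
Total = 196

196 trailing zeros


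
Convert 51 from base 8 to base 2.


51 (base 8) = 41 (decimal)
41 (decimal) = 101001 (base 2)


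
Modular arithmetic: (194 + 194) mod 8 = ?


194 + 194 = 388
388 mod 8 = 4


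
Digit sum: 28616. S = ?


2 + 8 + 6 + 1 + 6 = 23


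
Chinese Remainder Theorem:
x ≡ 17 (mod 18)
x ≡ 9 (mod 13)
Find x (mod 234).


M = 18*13 = 234
M1 = M/18 = 13, M2 = M/13 = 18
M1^(-1) mod 18 = 7, M2^(-1) mod 13 = 8
x = 17*13*7 + 9*18*8 = 2843
2843 mod 234 = 35
Check: 35 mod 18 = 17 ✓, 35 mod 13 = 9 ✓

x ≡ 35 (mod 234)


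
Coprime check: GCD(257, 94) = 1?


Euclidean algorithm:
257 = 2 * 94 + 69
94 = 1 * 69 + 25
69 = 2 * 25 + 19
25 = 1 * 19 + 6
19 = 3 * 6 + 1
6 = 6 * 1 + 0
GCD(257, 94) = 1

Yes, coprime (GCD = 1)


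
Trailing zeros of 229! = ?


floor(229/5) = 45
floor(229/25) = 9
floor(229/125) = 1
Total = 55

55 trailing zeros


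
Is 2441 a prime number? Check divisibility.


Check divisors up to sqrt(2441) = 49.4065
No divisors found.
2441 is prime.

Yes, 2441 is prime


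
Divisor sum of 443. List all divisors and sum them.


Divisors of 443: 1, 443
Sum = 1 + 443 = 444

σ(443) = 444


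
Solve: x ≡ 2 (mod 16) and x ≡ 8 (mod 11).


M = 16*11 = 176
M1 = M/16 = 11, M2 = M/11 = 16
M1^(-1) mod 16 = 3, M2^(-1) mod 11 = 9
x = 2*11*3 + 8*16*9 = 1218
1218 mod 176 = 162
Check: 162 mod 16 = 2 ✓, 162 mod 11 = 8 ✓

x ≡ 162 (mod 176)


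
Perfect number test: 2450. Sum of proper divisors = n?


Proper divisors of 2450: 1, 2, 5, 7, 10, 14, 25, 35, 49, 50, 70, 98, 175, 245, 350, 490, 1225
Sum = 1 + 2 + 5 + 7 + 10 + 14 + 25 + 35 + 49 + 50 + 70 + 98 + 175 + 245 + 350 + 490 + 1225 = 2851

No, 2450 is not perfect (2851 ≠ 2450)


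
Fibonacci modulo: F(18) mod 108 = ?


F(k) mod 108 for k=1..18:
1, 1, 2, 3, 5, 8, 13, 21, 34, 55, 89, 36, 17, 53, 70, 15, 85, 100
F(18) mod 108 = 100


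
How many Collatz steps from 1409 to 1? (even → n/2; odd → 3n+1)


1409 → 4228 → 2114 → 1057 → 3172 → 1586 → 793 → 2380 → 1190 → 595 → 1786 → 893 → 2680 → 1340 → 670 → 335 → 1006 → 503 → 1510 → 755 → 2266 → 1133 → 3400 → 1700 → 850 → 425 → 1276 → 638 → 319 → 958 → 479 → 1438 → 719 → 2158 → 1079 → 3238 → 1619 → 4858 → 2429 → 7288 → 3644 → 1822 → 911 → 2734 → 1367 → 4102 → 2051 → 6154 → 3077 → 9232 → 4616 → 2308 → 1154 → 577 → 1732 → 866 → 433 → 1300 → 650 → 325 → 976 → 488 → 244 → 122 → 61 → 184 → 92 → 46 → 23 → 70 → 35 → 106 → 53 → 160 → 80 → 40 → 20 → 10 → 5 → 16 → 8 → 4 → 2 → 1
Total steps = 83

83 steps


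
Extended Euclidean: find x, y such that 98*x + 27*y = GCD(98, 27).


Tabular extended Euclidean (each row: r = 98*s + 27*t):
r=98, s=1, t=0
r=27, s=0, t=1
q=3: r=17, s=1, t=-3   [98*(1) + 27*(-3) = 17]
q=1: r=10, s=-1, t=4   [98*(-1) + 27*(4) = 10]
q=1: r=7, s=2, t=-7   [98*(2) + 27*(-7) = 7]
q=1: r=3, s=-3, t=11   [98*(-3) + 27*(11) = 3]
q=2: r=1, s=8, t=-29   [98*(8) + 27*(-29) = 1]
q=3: r=0, s=-27, t=98   [98*(-27) + 27*(98) = 0]
GCD = 1; from the row with r=1: x=8, y=-29
Check: 98*(8) + 27*(-29) = 784 - 783 = 1

GCD = 1, x = 8, y = -29


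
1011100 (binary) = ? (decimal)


1011100 (base 2) = 92 (decimal)
92 (decimal) = 92 (base 10)


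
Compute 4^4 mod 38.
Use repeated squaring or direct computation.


4^1 mod 38 = 4
4^2 mod 38 = 16
4^3 mod 38 = 26
4^4 mod 38 = 28


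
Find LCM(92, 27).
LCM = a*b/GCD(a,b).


GCD(92, 27) = 1
LCM = 92*27/1 = 2484/1 = 2484

LCM = 2484


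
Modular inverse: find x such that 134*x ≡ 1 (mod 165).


Use the extended Euclidean algorithm on (165, 134); each row r = 165*s + 134*t:
r=165, s=1, t=0
r=134, s=0, t=1
q=1: r=31, s=1, t=-1   [165*(1) + 134*(-1) = 31]
q=4: r=10, s=-4, t=5   [165*(-4) + 134*(5) = 10]
q=3: r=1, s=13, t=-16   [165*(13) + 134*(-16) = 1]
q=10: r=0, s=-134, t=165   [165*(-134) + 134*(165) = 0]
GCD = 1 with t = -16, so 134*(-16) ≡ 1 (mod 165)
Inverse = -16 mod 165 = 149
Check: 134 * 149 = 19966 ≡ 1 (mod 165)

134^(-1) ≡ 149 (mod 165)


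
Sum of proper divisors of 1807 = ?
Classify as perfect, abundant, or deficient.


Proper divisors: 1, 13, 139
Sum = 1 + 13 + 139 = 153
153 < 1807 → deficient

s(1807) = 153 (deficient)


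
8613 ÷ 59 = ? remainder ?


8613 = 59 * 145 + 58
Check: 8555 + 58 = 8613

q = 145, r = 58


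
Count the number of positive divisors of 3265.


3265 = 5^1 × 653^1
d(3265) = (1+1) × (1+1) = 4

4 divisors


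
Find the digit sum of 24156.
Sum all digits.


2 + 4 + 1 + 5 + 6 = 18


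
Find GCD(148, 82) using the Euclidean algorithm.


148 = 1 * 82 + 66
82 = 1 * 66 + 16
66 = 4 * 16 + 2
16 = 8 * 2 + 0
GCD = 2
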